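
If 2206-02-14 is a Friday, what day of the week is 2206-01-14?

Tuesday

Count forward from the earlier date (January 14, 2206) to the later (February 14, 2206):
January 2206: 31 − 14 = 17 days remain.
February 1–14, 2206: 14 days (2206 is not a leap year).
Total: 17 + 14 = 31 days.
31 mod 7 = 3, so 3 days before Friday is Tuesday.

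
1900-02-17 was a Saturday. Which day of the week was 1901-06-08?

Saturday

Day-of-year of February 17, 1900: 48.
Day-of-year of June 8, 1901: 159.
1900 has 365 days, so 365 − 48 = 317 days remain in 1900.
Total: 317 + 159 = 476 days.
476 is a multiple of 7, so 1901-06-08 falls on the same weekday: Saturday.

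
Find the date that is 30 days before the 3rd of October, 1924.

the 3rd of September, 1924

Count 30 days before October 3, 1924:
September 1924: 30 − 3 = 27 days remain.
October 1–3, 1924: 3 days.
Total: 27 + 3 = 30 days.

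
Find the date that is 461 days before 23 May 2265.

17 February 2264

Count 461 days before May 23, 2265:
February 17, 2264 → February 17, 2265: 366 days (2264 is a leap year).
February 2265: 28 − 17 = 11 days remain (2265 is not a leap year, so February has 28 days).
Then March (31), April (30): 31 + 30 = 61 days.
May 1–23, 2265: 23 days.
Residual: 95 days.
Total: 461 days.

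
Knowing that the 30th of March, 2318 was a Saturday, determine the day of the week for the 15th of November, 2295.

Friday

Count forward from the earlier date (November 15, 2295) to the later (March 30, 2318):
From November 15, 2295 to November 15, 2317: 22 years, of which 5 contain a Feb 29 — 17×365 + 5×366 = 8035 days.
(2300 is not a leap year (divisible by 100 but not 400).)
November 2317: 30 − 15 = 15 days remain.
Then December (31), January (31), February 2318 (28): 31 + 31 + 28 = 90 days.
March 1–30, 2318: 30 days.
Residual: 135 days.
Total: 8170 days.
8170 mod 7 = 1, so 1 day before Saturday is Friday.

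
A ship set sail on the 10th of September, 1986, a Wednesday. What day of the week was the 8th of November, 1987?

September 10, 1986 → September 10, 1987: 365 days.
September 1987: 30 − 10 = 20 days remain.
Then October (31): 31 days.
November 1–8, 1987: 8 days.
Residual: 59 days.
Total: 424 days.
424 mod 7 = 4, so 4 days after Wednesday is Sunday.

Sunday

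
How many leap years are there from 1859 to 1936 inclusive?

19

Years divisible by 4: 1860, 1864, …, 1936 — 20 in all.
Of these, 1900 is divisible by 100 but not 400, so not leap.
Leap years: 20 − 1 = 19.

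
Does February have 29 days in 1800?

1800 is not a leap year (divisible by 100 but not 400).

No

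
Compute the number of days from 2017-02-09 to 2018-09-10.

578

February 2017: 28 − 9 = 19 days remain (2017 is not a leap year, so February has 28 days).
Then 18 full months totalling 549 days.
September 1–10, 2018: 10 days.
Total: 19 + 549 + 10 = 578 days.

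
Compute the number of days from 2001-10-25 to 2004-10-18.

1089

October 25, 2001 → October 25, 2002: 365 days.
October 25, 2002 → October 25, 2003: 365 days.
October 2003: 31 − 25 = 6 days remain.
Then 11 full months totalling 335 days.
October 1–18, 2004: 18 days.
Residual: 359 days.
Total: 1089 days.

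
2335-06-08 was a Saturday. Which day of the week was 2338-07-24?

June 8, 2335 → June 8, 2336: 366 days (2336 is a leap year).
June 8, 2336 → June 8, 2337: 365 days.
June 8, 2337 → June 8, 2338: 365 days.
June 2338: 30 − 8 = 22 days remain.
July 1–24, 2338: 24 days.
Residual: 46 days.
Total: 1142 days.
1142 mod 7 = 1, so 1 day after Saturday is Sunday.

Sunday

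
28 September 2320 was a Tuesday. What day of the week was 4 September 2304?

Sunday

Count forward from the earlier date (September 4, 2304) to the later (September 28, 2320):
Day-of-year of September 4, 2304: 248.
Day-of-year of September 28, 2320: 272.
2304 has 366 days, so 366 − 248 = 118 days remain in 2304.
Full years 2305–2319: 12 common + 3 leap = 12×365 + 3×366 = 5478 days.
Total: 118 + 5478 + 272 = 5868 days.
5868 mod 7 = 2, so 2 days before Tuesday is Sunday.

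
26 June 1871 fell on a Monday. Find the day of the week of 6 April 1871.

Count forward from the earlier date (April 6, 1871) to the later (June 26, 1871):
April 1871: 30 − 6 = 24 days remain.
Then May (31): 31 days.
June 1–26, 1871: 26 days.
Total: 24 + 31 + 26 = 81 days.
81 mod 7 = 4, so 4 days before Monday is Thursday.

Thursday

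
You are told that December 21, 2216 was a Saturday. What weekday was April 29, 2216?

Count forward from the earlier date (April 29, 2216) to the later (December 21, 2216):
April 2216: 30 − 29 = 1 day remains.
Then May (31), June (30), July (31), August (31), September (30), October (31), November (30): 31 + 30 + 31 + 31 + 30 + 31 + 30 = 214 days.
December 1–21, 2216: 21 days.
Total: 1 + 214 + 21 = 236 days.
236 mod 7 = 5, so 5 days before Saturday is Monday.

Monday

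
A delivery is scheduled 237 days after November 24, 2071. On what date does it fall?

July 18, 2072

Count 237 days after November 24, 2071:
November 2071: 30 − 24 = 6 days remain.
Then December (31), January (31), February 2072 (29), March (31), April (30), May (31), June (30): 31 + 31 + 29 + 31 + 30 + 31 + 30 = 213 days.
July 1–18, 2072: 18 days.
Total: 6 + 213 + 18 = 237 days.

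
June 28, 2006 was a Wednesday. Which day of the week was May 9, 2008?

Day-of-year of June 28, 2006: 179.
Day-of-year of May 9, 2008: 130.
2006 has 365 days, so 365 − 179 = 186 days remain in 2006.
Full years: 2007: 365. Sum = 365.
Total: 186 + 365 + 130 = 681 days.
681 mod 7 = 2, so 2 days after Wednesday is Friday.

Friday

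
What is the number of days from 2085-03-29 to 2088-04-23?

Day-of-year of March 29, 2085: 88.
Day-of-year of April 23, 2088: 114.
2085 has 365 days, so 365 − 88 = 277 days remain in 2085.
Full years: 2086: 365; 2087: 365. Sum = 730.
Total: 277 + 730 + 114 = 1121 days.

1121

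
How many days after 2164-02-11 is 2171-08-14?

2741

Day-of-year of February 11, 2164: 42.
Day-of-year of August 14, 2171: 226.
2164 has 366 days, so 366 − 42 = 324 days remain in 2164.
Full years: 2165: 365; 2166: 365; 2167: 365; 2168: 366; 2169: 365; 2170: 365. Sum = 2191.
Total: 324 + 2191 + 226 = 2741 days.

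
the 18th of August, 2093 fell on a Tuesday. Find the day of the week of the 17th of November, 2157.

Day-of-year of August 18, 2093: 230.
Day-of-year of November 17, 2157: 321.
2093 has 365 days, so 365 − 230 = 135 days remain in 2093.
Full years 2094–2156: 48 common + 15 leap = 48×365 + 15×366 = 23010 days.
Total: 135 + 23010 + 321 = 23466 days.
23466 mod 7 = 2, so 2 days after Tuesday is Thursday.

Thursday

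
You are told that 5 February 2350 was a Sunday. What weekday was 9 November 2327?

Wednesday

Count forward from the earlier date (November 9, 2327) to the later (February 5, 2350):
Day-of-year of November 9, 2327: 313.
Day-of-year of February 5, 2350: 36.
2327 has 365 days, so 365 − 313 = 52 days remain in 2327.
Full years 2328–2349: 16 common + 6 leap = 16×365 + 6×366 = 8036 days.
Total: 52 + 8036 + 36 = 8124 days.
8124 mod 7 = 4, so 4 days before Sunday is Wednesday.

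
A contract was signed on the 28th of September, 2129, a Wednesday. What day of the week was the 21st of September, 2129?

Count forward from the earlier date (September 21, 2129) to the later (September 28, 2129):
Within September 2129: 28 − 21 = 7 days.
7 is a multiple of 7, so the 21st of September, 2129 falls on the same weekday: Wednesday.

Wednesday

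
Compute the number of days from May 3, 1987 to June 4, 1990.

May 3, 1987 → May 3, 1988: 366 days (1988 is a leap year).
May 3, 1988 → May 3, 1989: 365 days.
May 3, 1989 → May 3, 1990: 365 days.
May 1990: 31 − 3 = 28 days remain.
June 1–4, 1990: 4 days.
Residual: 32 days.
Total: 1128 days.

1128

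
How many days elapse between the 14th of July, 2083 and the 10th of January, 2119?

12963

Day-of-year of July 14, 2083: 195.
Day-of-year of January 10, 2119: 10.
2083 has 365 days, so 365 − 195 = 170 days remain in 2083.
Full years 2084–2118: 27 common + 8 leap = 27×365 + 8×366 = 12783 days.
Total: 170 + 12783 + 10 = 12963 days.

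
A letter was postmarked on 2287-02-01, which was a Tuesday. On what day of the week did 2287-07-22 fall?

Friday

February 2287: 28 − 1 = 27 days remain (2287 is not a leap year, so February has 28 days).
Then March (31), April (30), May (31), June (30): 31 + 30 + 31 + 30 = 122 days.
July 1–22, 2287: 22 days.
Total: 27 + 122 + 22 = 171 days.
171 mod 7 = 3, so 3 days after Tuesday is Friday.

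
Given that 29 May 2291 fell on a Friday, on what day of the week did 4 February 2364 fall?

Day-of-year of May 29, 2291: 149.
Day-of-year of February 4, 2364: 35.
2291 has 365 days, so 365 − 149 = 216 days remain in 2291.
Full years 2292–2363: 55 common + 17 leap = 55×365 + 17×366 = 26297 days.
Total: 216 + 26297 + 35 = 26548 days.
26548 mod 7 = 4, so 4 days after Friday is Tuesday.

Tuesday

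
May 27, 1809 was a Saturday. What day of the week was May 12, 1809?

Friday

Count forward from the earlier date (May 12, 1809) to the later (May 27, 1809):
Within May 1809: 27 − 12 = 15 days.
15 mod 7 = 1, so 1 day before Saturday is Friday.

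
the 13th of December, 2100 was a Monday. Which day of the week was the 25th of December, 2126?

Wednesday

From December 13, 2100 to December 13, 2126: 26 years, of which 6 contain a Feb 29 — 20×365 + 6×366 = 9496 days.
Within December 2126: 25 − 13 = 12 days.
Total: 9508 days.
9508 mod 7 = 2, so 2 days after Monday is Wednesday.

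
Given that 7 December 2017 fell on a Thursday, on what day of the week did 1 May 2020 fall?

Day-of-year of December 7, 2017: 341.
Day-of-year of May 1, 2020: 122.
2017 has 365 days, so 365 − 341 = 24 days remain in 2017.
Full years: 2018: 365; 2019: 365. Sum = 730.
Total: 24 + 730 + 122 = 876 days.
876 mod 7 = 1, so 1 day after Thursday is Friday.

Friday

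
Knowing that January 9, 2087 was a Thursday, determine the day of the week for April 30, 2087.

Wednesday

January 2087: 31 − 9 = 22 days remain.
Then February 2087 (28), March (31): 28 + 31 = 59 days.
April 1–30, 2087: 30 days.
Total: 22 + 59 + 30 = 111 days.
111 mod 7 = 6, so 6 days after Thursday is Wednesday.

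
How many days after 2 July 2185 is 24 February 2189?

Day-of-year of July 2, 2185: 183.
Day-of-year of February 24, 2189: 55.
2185 has 365 days, so 365 − 183 = 182 days remain in 2185.
Full years: 2186: 365; 2187: 365; 2188: 366. Sum = 1096.
Total: 182 + 1096 + 55 = 1333 days.

1333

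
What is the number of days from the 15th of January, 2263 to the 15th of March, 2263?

January 2263: 31 − 15 = 16 days remain.
Then February 2263 (28): 28 days.
March 1–15, 2263: 15 days.
Total: 16 + 28 + 15 = 59 days.

59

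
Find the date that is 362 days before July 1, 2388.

July 5, 2387

Count 362 days before July 1, 2388:
Day-of-year of July 5, 2387: 186.
Day-of-year of July 1, 2388: 183.
2387 has 365 days, so 365 − 186 = 179 days remain in 2387.
Total: 179 + 183 = 362 days.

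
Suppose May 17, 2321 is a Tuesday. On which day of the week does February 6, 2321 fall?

Count forward from the earlier date (February 6, 2321) to the later (May 17, 2321):
February 2321: 28 − 6 = 22 days remain (2321 is not a leap year, so February has 28 days).
Then March (31), April (30): 31 + 30 = 61 days.
May 1–17, 2321: 17 days.
Total: 22 + 61 + 17 = 100 days.
100 mod 7 = 2, so 2 days before Tuesday is Sunday.

Sunday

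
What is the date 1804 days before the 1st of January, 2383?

the 23rd of January, 2378

Count 1804 days before January 1, 2383:
January 23, 2378 → January 23, 2379: 365 days.
January 23, 2379 → January 23, 2380: 365 days.
January 23, 2380 → January 23, 2381: 366 days (2380 is a leap year).
January 23, 2381 → January 23, 2382: 365 days.
January 2382: 31 − 23 = 8 days remain.
Then 11 full months totalling 334 days.
January 1, 2383: 1 day.
Residual: 343 days.
Total: 1804 days.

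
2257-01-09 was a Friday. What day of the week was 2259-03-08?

January 9, 2257 → January 9, 2258: 365 days.
January 9, 2258 → January 9, 2259: 365 days.
January 2259: 31 − 9 = 22 days remain.
Then February 2259 (28): 28 days.
March 1–8, 2259: 8 days.
Residual: 58 days.
Total: 788 days.
788 mod 7 = 4, so 4 days after Friday is Tuesday.

Tuesday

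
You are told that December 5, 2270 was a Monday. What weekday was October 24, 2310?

Day-of-year of December 5, 2270: 339.
Day-of-year of October 24, 2310: 297.
2270 has 365 days, so 365 − 339 = 26 days remain in 2270.
Full years 2271–2309: 30 common + 9 leap = 30×365 + 9×366 = 14244 days.
Total: 26 + 14244 + 297 = 14567 days.
14567 is a multiple of 7, so October 24, 2310 falls on the same weekday: Monday.

Monday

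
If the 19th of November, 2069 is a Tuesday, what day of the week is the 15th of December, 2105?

From November 19, 2069 to November 19, 2105: 36 years, of which 8 contain a Feb 29 — 28×365 + 8×366 = 13148 days.
(2100 is not a leap year (divisible by 100 but not 400).)
November 2105: 30 − 19 = 11 days remain.
December 1–15, 2105: 15 days.
Residual: 26 days.
Total: 13174 days.
13174 is a multiple of 7, so the 15th of December, 2105 falls on the same weekday: Tuesday.

Tuesday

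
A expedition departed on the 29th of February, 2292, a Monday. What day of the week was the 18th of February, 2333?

Saturday

February 2292: 29 − 29 = 0 days remain (2292 is a leap year, so February has 29 days).
Then 491 full months totalling 14946 days.
February 1–18, 2333: 18 days (2333 is not a leap year).
Residual: 14964 days.
Total: 14964 days.
14964 mod 7 = 5, so 5 days after Monday is Saturday.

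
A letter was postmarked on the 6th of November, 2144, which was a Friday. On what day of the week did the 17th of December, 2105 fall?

Count forward from the earlier date (December 17, 2105) to the later (November 6, 2144):
From December 17, 2105 to December 17, 2143: 38 years, of which 9 contain a Feb 29 — 29×365 + 9×366 = 13879 days.
December 2143: 31 − 17 = 14 days remain.
Then 10 full months totalling 305 days.
November 1–6, 2144: 6 days.
Residual: 325 days.
Total: 14204 days.
14204 mod 7 = 1, so 1 day before Friday is Thursday.

Thursday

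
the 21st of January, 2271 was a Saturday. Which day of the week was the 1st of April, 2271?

January 2271: 31 − 21 = 10 days remain.
Then February 2271 (28), March (31): 28 + 31 = 59 days.
April 1, 2271: 1 day.
Total: 10 + 59 + 1 = 70 days.
70 is a multiple of 7, so the 1st of April, 2271 falls on the same weekday: Saturday.

Saturday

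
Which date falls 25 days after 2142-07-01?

2142-07-26

Count 25 days after July 1, 2142:
Within July 2142: 26 − 1 = 25 days.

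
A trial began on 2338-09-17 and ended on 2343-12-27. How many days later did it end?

1927

September 17, 2338 → September 17, 2339: 365 days.
September 17, 2339 → September 17, 2340: 366 days (2340 is a leap year).
September 17, 2340 → September 17, 2341: 365 days.
September 17, 2341 → September 17, 2342: 365 days.
September 17, 2342 → September 17, 2343: 365 days.
September 2343: 30 − 17 = 13 days remain.
Then October (31), November (30): 31 + 30 = 61 days.
December 1–27, 2343: 27 days.
Residual: 101 days.
Total: 1927 days.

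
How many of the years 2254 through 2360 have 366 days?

26

Years divisible by 4: 2256, 2260, …, 2360 — 27 in all.
Of these, 2300 is divisible by 100 but not 400, so not leap.
Leap years: 27 − 1 = 26.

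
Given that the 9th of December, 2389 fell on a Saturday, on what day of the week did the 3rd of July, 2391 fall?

Wednesday

December 2389: 31 − 9 = 22 days remain.
Then 18 full months totalling 546 days.
July 1–3, 2391: 3 days.
Total: 22 + 546 + 3 = 571 days.
571 mod 7 = 4, so 4 days after Saturday is Wednesday.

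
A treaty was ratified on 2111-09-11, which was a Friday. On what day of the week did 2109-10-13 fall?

Sunday

Count forward from the earlier date (October 13, 2109) to the later (September 11, 2111):
October 13, 2109 → October 13, 2110: 365 days.
October 2110: 31 − 13 = 18 days remain.
Then 10 full months totalling 304 days.
September 1–11, 2111: 11 days.
Residual: 333 days.
Total: 698 days.
698 mod 7 = 5, so 5 days before Friday is Sunday.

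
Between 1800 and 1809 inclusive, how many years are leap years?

2

Years divisible by 4 in [1800, 1809]: 1800, 1804, 1808.
Of these, 1800 is divisible by 100 but not 400, so not leap.
Leap years: 3 − 1 = 2.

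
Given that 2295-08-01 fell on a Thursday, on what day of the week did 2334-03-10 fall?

Saturday

Day-of-year of August 1, 2295: 213.
Day-of-year of March 10, 2334: 69.
2295 has 365 days, so 365 − 213 = 152 days remain in 2295.
Full years 2296–2333: 29 common + 9 leap = 29×365 + 9×366 = 13879 days.
Total: 152 + 13879 + 69 = 14100 days.
14100 mod 7 = 2, so 2 days after Thursday is Saturday.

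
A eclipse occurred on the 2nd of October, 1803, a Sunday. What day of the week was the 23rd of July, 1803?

Count forward from the earlier date (July 23, 1803) to the later (October 2, 1803):
July 1803: 31 − 23 = 8 days remain.
Then August (31), September (30): 31 + 30 = 61 days.
October 1–2, 1803: 2 days.
Total: 8 + 61 + 2 = 71 days.
71 mod 7 = 1, so 1 day before Sunday is Saturday.

Saturday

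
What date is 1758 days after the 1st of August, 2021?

the 25th of May, 2026

Count 1758 days after August 1, 2021:
Day-of-year of August 1, 2021: 213.
Day-of-year of May 25, 2026: 145.
2021 has 365 days, so 365 − 213 = 152 days remain in 2021.
Full years: 2022: 365; 2023: 365; 2024: 366; 2025: 365. Sum = 1461.
Total: 152 + 1461 + 145 = 1758 days.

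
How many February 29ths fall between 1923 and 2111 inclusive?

46

Years divisible by 4: 1924, 1928, …, 2108 — 47 in all.
Of these, 2100 is divisible by 100 but not 400, so not leap.
2000 is divisible by 400, so still leap.
Leap years: 47 − 1 = 46.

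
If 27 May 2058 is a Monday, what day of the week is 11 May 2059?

Sunday

May 2058: 31 − 27 = 4 days remain.
Then 11 full months totalling 334 days.
May 1–11, 2059: 11 days.
Total: 4 + 334 + 11 = 349 days.
349 mod 7 = 6, so 6 days after Monday is Sunday.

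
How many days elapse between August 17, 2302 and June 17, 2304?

Day-of-year of August 17, 2302: 229.
Day-of-year of June 17, 2304: 169.
2302 has 365 days, so 365 − 229 = 136 days remain in 2302.
Full years: 2303: 365. Sum = 365.
Total: 136 + 365 + 169 = 670 days.

670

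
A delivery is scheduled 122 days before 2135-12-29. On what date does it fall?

2135-08-29

Count 122 days before December 29, 2135:
August 2135: 31 − 29 = 2 days remain.
Then September (30), October (31), November (30): 30 + 31 + 30 = 91 days.
December 1–29, 2135: 29 days.
Total: 2 + 91 + 29 = 122 days.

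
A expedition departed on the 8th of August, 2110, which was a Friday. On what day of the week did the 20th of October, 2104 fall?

Count forward from the earlier date (October 20, 2104) to the later (August 8, 2110):
October 20, 2104 → October 20, 2105: 365 days.
October 20, 2105 → October 20, 2106: 365 days.
October 20, 2106 → October 20, 2107: 365 days.
October 20, 2107 → October 20, 2108: 366 days (2108 is a leap year).
October 20, 2108 → October 20, 2109: 365 days.
October 2109: 31 − 20 = 11 days remain.
Then 9 full months totalling 273 days.
August 1–8, 2110: 8 days.
Residual: 292 days.
Total: 2118 days.
2118 mod 7 = 4, so 4 days before Friday is Monday.

Monday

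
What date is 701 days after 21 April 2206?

22 March 2208

Count 701 days after April 21, 2206:
April 2206: 30 − 21 = 9 days remain.
Then 22 full months totalling 670 days.
March 1–22, 2208: 22 days.
Total: 9 + 670 + 22 = 701 days.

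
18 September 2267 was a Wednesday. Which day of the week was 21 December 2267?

September 2267: 30 − 18 = 12 days remain.
Then October (31), November (30): 31 + 30 = 61 days.
December 1–21, 2267: 21 days.
Total: 12 + 61 + 21 = 94 days.
94 mod 7 = 3, so 3 days after Wednesday is Saturday.

Saturday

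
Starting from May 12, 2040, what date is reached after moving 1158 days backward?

March 11, 2037

Count 1158 days before May 12, 2040:
Day-of-year of March 11, 2037: 70.
Day-of-year of May 12, 2040: 133.
2037 has 365 days, so 365 − 70 = 295 days remain in 2037.
Full years: 2038: 365; 2039: 365. Sum = 730.
Total: 295 + 730 + 133 = 1158 days.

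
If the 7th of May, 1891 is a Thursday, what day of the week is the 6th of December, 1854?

Count forward from the earlier date (December 6, 1854) to the later (May 7, 1891):
Day-of-year of December 6, 1854: 340.
Day-of-year of May 7, 1891: 127.
1854 has 365 days, so 365 − 340 = 25 days remain in 1854.
Full years 1855–1890: 27 common + 9 leap = 27×365 + 9×366 = 13149 days.
Total: 25 + 13149 + 127 = 13301 days.
13301 mod 7 = 1, so 1 day before Thursday is Wednesday.

Wednesday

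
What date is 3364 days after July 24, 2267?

October 8, 2276

Count 3364 days after July 24, 2267:
Day-of-year of July 24, 2267: 205.
Day-of-year of October 8, 2276: 282.
2267 has 365 days, so 365 − 205 = 160 days remain in 2267.
Full years 2268–2275: 6 common + 2 leap = 6×365 + 2×366 = 2922 days.
Total: 160 + 2922 + 282 = 3364 days.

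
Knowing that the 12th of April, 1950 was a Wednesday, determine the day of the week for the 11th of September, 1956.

April 12, 1950 → April 12, 1951: 365 days.
April 12, 1951 → April 12, 1952: 366 days (1952 is a leap year).
April 12, 1952 → April 12, 1953: 365 days.
April 12, 1953 → April 12, 1954: 365 days.
April 12, 1954 → April 12, 1955: 365 days.
April 12, 1955 → April 12, 1956: 366 days (1956 is a leap year).
April 1956: 30 − 12 = 18 days remain.
Then May (31), June (30), July (31), August (31): 31 + 30 + 31 + 31 = 123 days.
September 1–11, 1956: 11 days.
Residual: 152 days.
Total: 2344 days.
2344 mod 7 = 6, so 6 days after Wednesday is Tuesday.

Tuesday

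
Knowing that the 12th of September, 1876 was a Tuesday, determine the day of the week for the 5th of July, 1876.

Count forward from the earlier date (July 5, 1876) to the later (September 12, 1876):
July 1876: 31 − 5 = 26 days remain.
Then August (31): 31 days.
September 1–12, 1876: 12 days.
Total: 26 + 31 + 12 = 69 days.
69 mod 7 = 6, so 6 days before Tuesday is Wednesday.

Wednesday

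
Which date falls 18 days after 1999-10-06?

1999-10-24

Count 18 days after October 6, 1999:
Within October 1999: 24 − 6 = 18 days.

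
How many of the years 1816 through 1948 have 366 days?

Years divisible by 4: 1816, 1820, …, 1948 — 34 in all.
Of these, 1900 is divisible by 100 but not 400, so not leap.
Leap years: 34 − 1 = 33.

33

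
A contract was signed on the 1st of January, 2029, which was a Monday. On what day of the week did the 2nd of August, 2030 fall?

January 1, 2029 → January 1, 2030: 365 days.
January 2030: 31 − 1 = 30 days remain.
Then February 2030 (28), March (31), April (30), May (31), June (30), July (31): 28 + 31 + 30 + 31 + 30 + 31 = 181 days.
August 1–2, 2030: 2 days.
Residual: 213 days.
Total: 578 days.
578 mod 7 = 4, so 4 days after Monday is Friday.

Friday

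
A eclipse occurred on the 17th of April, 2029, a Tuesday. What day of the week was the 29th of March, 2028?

Count forward from the earlier date (March 29, 2028) to the later (April 17, 2029):
March 29, 2028 → March 29, 2029: 365 days.
March 2029: 31 − 29 = 2 days remain.
April 1–17, 2029: 17 days.
Residual: 19 days.
Total: 384 days.
384 mod 7 = 6, so 6 days before Tuesday is Wednesday.

Wednesday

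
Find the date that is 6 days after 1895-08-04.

1895-08-10

Count 6 days after August 4, 1895:
Within August 1895: 10 − 4 = 6 days.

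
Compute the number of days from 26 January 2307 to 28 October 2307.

January 2307: 31 − 26 = 5 days remain.
Then February 2307 (28), March (31), April (30), May (31), June (30), July (31), August (31), September (30): 28 + 31 + 30 + 31 + 30 + 31 + 31 + 30 = 242 days.
October 1–28, 2307: 28 days.
Total: 5 + 242 + 28 = 275 days.

275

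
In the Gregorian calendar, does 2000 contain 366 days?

2000 is a leap year (divisible by 400).

Yes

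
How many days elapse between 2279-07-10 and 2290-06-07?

3985

Day-of-year of July 10, 2279: 191.
Day-of-year of June 7, 2290: 158.
2279 has 365 days, so 365 − 191 = 174 days remain in 2279.
Full years 2280–2289: 7 common + 3 leap = 7×365 + 3×366 = 3653 days.
Total: 174 + 3653 + 158 = 3985 days.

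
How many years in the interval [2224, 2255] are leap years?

8

Years divisible by 4 in [2224, 2255]: 2224, 2228, 2232, 2236, 2240, 2244, 2248, 2252.
No century exceptions apply. Count: 8.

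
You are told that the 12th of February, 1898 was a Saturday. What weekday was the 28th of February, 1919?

Day-of-year of February 12, 1898: 43.
Day-of-year of February 28, 1919: 59.
1898 has 365 days, so 365 − 43 = 322 days remain in 1898.
Full years 1899–1918: 16 common + 4 leap = 16×365 + 4×366 = 7304 days.
Total: 322 + 7304 + 59 = 7685 days.
7685 mod 7 = 6, so 6 days after Saturday is Friday.

Friday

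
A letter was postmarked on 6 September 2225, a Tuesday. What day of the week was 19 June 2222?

Wednesday

Count forward from the earlier date (June 19, 2222) to the later (September 6, 2225):
June 19, 2222 → June 19, 2223: 365 days.
June 19, 2223 → June 19, 2224: 366 days (2224 is a leap year).
June 19, 2224 → June 19, 2225: 365 days.
June 2225: 30 − 19 = 11 days remain.
Then July (31), August (31): 31 + 31 = 62 days.
September 1–6, 2225: 6 days.
Residual: 79 days.
Total: 1175 days.
1175 mod 7 = 6, so 6 days before Tuesday is Wednesday.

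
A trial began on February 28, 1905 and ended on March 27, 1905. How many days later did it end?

February 1905: 28 − 28 = 0 days remain (1905 is not a leap year, so February has 28 days).
March 1–27, 1905: 27 days.
Total: 0 + 27 = 27 days.

27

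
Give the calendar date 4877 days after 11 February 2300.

20 June 2313

Count 4877 days after February 11, 2300:
From February 11, 2300 to February 11, 2313: 13 years, of which 3 contain a Feb 29 — 10×365 + 3×366 = 4748 days.
(2300 is not a leap year (divisible by 100 but not 400).)
February 2313: 28 − 11 = 17 days remain (2313 is not a leap year, so February has 28 days).
Then March (31), April (30), May (31): 31 + 30 + 31 = 92 days.
June 1–20, 2313: 20 days.
Residual: 129 days.
Total: 4877 days.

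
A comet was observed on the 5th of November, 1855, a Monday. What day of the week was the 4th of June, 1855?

Monday

Count forward from the earlier date (June 4, 1855) to the later (November 5, 1855):
June 1855: 30 − 4 = 26 days remain.
Then July (31), August (31), September (30), October (31): 31 + 31 + 30 + 31 = 123 days.
November 1–5, 1855: 5 days.
Total: 26 + 123 + 5 = 154 days.
154 is a multiple of 7, so the 4th of June, 1855 falls on the same weekday: Monday.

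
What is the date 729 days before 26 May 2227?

27 May 2225

Count 729 days before May 26, 2227:
Day-of-year of May 27, 2225: 147.
Day-of-year of May 26, 2227: 146.
2225 has 365 days, so 365 − 147 = 218 days remain in 2225.
Full years: 2226: 365. Sum = 365.
Total: 218 + 365 + 146 = 729 days.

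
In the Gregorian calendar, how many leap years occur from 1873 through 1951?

Years divisible by 4: 1876, 1880, …, 1948 — 19 in all.
Of these, 1900 is divisible by 100 but not 400, so not leap.
Leap years: 19 − 1 = 18.

18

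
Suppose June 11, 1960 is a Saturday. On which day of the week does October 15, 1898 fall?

Saturday

Count forward from the earlier date (October 15, 1898) to the later (June 11, 1960):
From October 15, 1898 to October 15, 1959: 61 years, of which 14 contain a Feb 29 — 47×365 + 14×366 = 22279 days.
(1900 is not a leap year (divisible by 100 but not 400).)
October 1959: 31 − 15 = 16 days remain.
Then November (30), December (31), January (31), February 1960 (29), March (31), April (30), May (31): 30 + 31 + 31 + 29 + 31 + 30 + 31 = 213 days.
June 1–11, 1960: 11 days.
Residual: 240 days.
Total: 22519 days.
22519 is a multiple of 7, so October 15, 1898 falls on the same weekday: Saturday.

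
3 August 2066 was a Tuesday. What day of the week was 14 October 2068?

August 2066: 31 − 3 = 28 days remain.
Then 25 full months totalling 761 days.
October 1–14, 2068: 14 days.
Total: 28 + 761 + 14 = 803 days.
803 mod 7 = 5, so 5 days after Tuesday is Sunday.

Sunday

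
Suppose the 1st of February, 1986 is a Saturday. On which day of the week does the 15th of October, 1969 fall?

Count forward from the earlier date (October 15, 1969) to the later (February 1, 1986):
Day-of-year of October 15, 1969: 288.
Day-of-year of February 1, 1986: 32.
1969 has 365 days, so 365 − 288 = 77 days remain in 1969.
Full years 1970–1985: 12 common + 4 leap = 12×365 + 4×366 = 5844 days.
Total: 77 + 5844 + 32 = 5953 days.
5953 mod 7 = 3, so 3 days before Saturday is Wednesday.

Wednesday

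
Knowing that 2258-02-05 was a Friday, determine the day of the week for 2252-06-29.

Count forward from the earlier date (June 29, 2252) to the later (February 5, 2258):
Day-of-year of June 29, 2252: 181.
Day-of-year of February 5, 2258: 36.
2252 has 366 days, so 366 − 181 = 185 days remain in 2252.
Full years: 2253: 365; 2254: 365; 2255: 365; 2256: 366; 2257: 365. Sum = 1826.
Total: 185 + 1826 + 36 = 2047 days.
2047 mod 7 = 3, so 3 days before Friday is Tuesday.

Tuesday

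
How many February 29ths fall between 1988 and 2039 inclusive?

13

Years divisible by 4: 1988, 1992, …, 2036 — 13 in all.
2000 is divisible by 400, so still leap.
No century exceptions apply. Count: 13.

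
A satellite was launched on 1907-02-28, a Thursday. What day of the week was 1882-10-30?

Monday

Count forward from the earlier date (October 30, 1882) to the later (February 28, 1907):
From October 30, 1882 to October 30, 1906: 24 years, of which 5 contain a Feb 29 — 19×365 + 5×366 = 8765 days.
(1900 is not a leap year (divisible by 100 but not 400).)
October 1906: 31 − 30 = 1 day remains.
Then November (30), December (31), January (31): 30 + 31 + 31 = 92 days.
February 1–28, 1907: 28 days (1907 is not a leap year).
Residual: 121 days.
Total: 8886 days.
8886 mod 7 = 3, so 3 days before Thursday is Monday.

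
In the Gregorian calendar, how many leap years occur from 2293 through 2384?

22

Years divisible by 4: 2296, 2300, …, 2384 — 23 in all.
Of these, 2300 is divisible by 100 but not 400, so not leap.
Leap years: 23 − 1 = 22.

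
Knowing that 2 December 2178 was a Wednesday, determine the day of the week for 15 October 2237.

From December 2, 2178 to December 2, 2236: 58 years, of which 14 contain a Feb 29 — 44×365 + 14×366 = 21184 days.
(2200 is not a leap year (divisible by 100 but not 400).)
December 2236: 31 − 2 = 29 days remain.
Then 9 full months totalling 273 days.
October 1–15, 2237: 15 days.
Residual: 317 days.
Total: 21501 days.
21501 mod 7 = 4, so 4 days after Wednesday is Sunday.

Sunday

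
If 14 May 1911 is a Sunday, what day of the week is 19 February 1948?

Thursday

From May 14, 1911 to May 14, 1947: 36 years, of which 9 contain a Feb 29 — 27×365 + 9×366 = 13149 days.
May 1947: 31 − 14 = 17 days remain.
Then June (30), July (31), August (31), September (30), October (31), November (30), December (31), January (31): 30 + 31 + 31 + 30 + 31 + 30 + 31 + 31 = 245 days.
February 1–19, 1948: 19 days (1948 is a leap year).
Residual: 281 days.
Total: 13430 days.
13430 mod 7 = 4, so 4 days after Sunday is Thursday.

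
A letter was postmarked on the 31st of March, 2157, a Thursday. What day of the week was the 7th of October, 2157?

March 2157: 31 − 31 = 0 days remain.
Then April (30), May (31), June (30), July (31), August (31), September (30): 30 + 31 + 30 + 31 + 31 + 30 = 183 days.
October 1–7, 2157: 7 days.
Total: 0 + 183 + 7 = 190 days.
190 mod 7 = 1, so 1 day after Thursday is Friday.

Friday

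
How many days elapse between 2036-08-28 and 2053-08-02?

6183

Day-of-year of August 28, 2036: 241.
Day-of-year of August 2, 2053: 214.
2036 has 366 days, so 366 − 241 = 125 days remain in 2036.
Full years 2037–2052: 12 common + 4 leap = 12×365 + 4×366 = 5844 days.
Total: 125 + 5844 + 214 = 6183 days.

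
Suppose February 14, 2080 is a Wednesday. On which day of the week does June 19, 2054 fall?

Friday

Count forward from the earlier date (June 19, 2054) to the later (February 14, 2080):
Day-of-year of June 19, 2054: 170.
Day-of-year of February 14, 2080: 45.
2054 has 365 days, so 365 − 170 = 195 days remain in 2054.
Full years 2055–2079: 19 common + 6 leap = 19×365 + 6×366 = 9131 days.
Total: 195 + 9131 + 45 = 9371 days.
9371 mod 7 = 5, so 5 days before Wednesday is Friday.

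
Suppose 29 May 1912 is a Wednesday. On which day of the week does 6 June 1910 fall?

Monday

Count forward from the earlier date (June 6, 1910) to the later (May 29, 1912):
June 1910: 30 − 6 = 24 days remain.
Then 22 full months totalling 670 days.
May 1–29, 1912: 29 days.
Total: 24 + 670 + 29 = 723 days.
723 mod 7 = 2, so 2 days before Wednesday is Monday.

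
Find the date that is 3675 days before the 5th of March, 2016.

the 11th of February, 2006

Count 3675 days before March 5, 2016:
Day-of-year of February 11, 2006: 42.
Day-of-year of March 5, 2016: 65.
2006 has 365 days, so 365 − 42 = 323 days remain in 2006.
Full years 2007–2015: 7 common + 2 leap = 7×365 + 2×366 = 3287 days.
Total: 323 + 3287 + 65 = 3675 days.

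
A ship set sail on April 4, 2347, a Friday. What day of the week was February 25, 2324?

Monday

Count forward from the earlier date (February 25, 2324) to the later (April 4, 2347):
From February 25, 2324 to February 25, 2347: 23 years, of which 6 contain a Feb 29 — 17×365 + 6×366 = 8401 days.
February 2347: 28 − 25 = 3 days remain (2347 is not a leap year, so February has 28 days).
Then March (31): 31 days.
April 1–4, 2347: 4 days.
Residual: 38 days.
Total: 8439 days.
8439 mod 7 = 4, so 4 days before Friday is Monday.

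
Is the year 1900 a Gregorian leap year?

No

1900 is not a leap year (divisible by 100 but not 400).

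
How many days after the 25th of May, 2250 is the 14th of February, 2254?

1361

Day-of-year of May 25, 2250: 145.
Day-of-year of February 14, 2254: 45.
2250 has 365 days, so 365 − 145 = 220 days remain in 2250.
Full years: 2251: 365; 2252: 366; 2253: 365. Sum = 1096.
Total: 220 + 1096 + 45 = 1361 days.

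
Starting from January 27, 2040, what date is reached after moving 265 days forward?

October 18, 2040

Count 265 days after January 27, 2040:
January 2040: 31 − 27 = 4 days remain.
Then February 2040 (29), March (31), April (30), May (31), June (30), July (31), August (31), September (30): 29 + 31 + 30 + 31 + 30 + 31 + 31 + 30 = 243 days.
October 1–18, 2040: 18 days.
Total: 4 + 243 + 18 = 265 days.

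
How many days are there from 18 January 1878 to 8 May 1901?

From January 18, 1878 to January 18, 1901: 23 years, of which 5 contain a Feb 29 — 18×365 + 5×366 = 8400 days.
(1900 is not a leap year (divisible by 100 but not 400).)
January 1901: 31 − 18 = 13 days remain.
Then February 1901 (28), March (31), April (30): 28 + 31 + 30 = 89 days.
May 1–8, 1901: 8 days.
Residual: 110 days.
Total: 8510 days.

8510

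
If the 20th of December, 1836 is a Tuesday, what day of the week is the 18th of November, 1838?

December 1836: 31 − 20 = 11 days remain.
Then 22 full months totalling 669 days.
November 1–18, 1838: 18 days.
Total: 11 + 669 + 18 = 698 days.
698 mod 7 = 5, so 5 days after Tuesday is Sunday.

Sunday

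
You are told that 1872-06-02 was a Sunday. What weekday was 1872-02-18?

Count forward from the earlier date (February 18, 1872) to the later (June 2, 1872):
February 1872: 29 − 18 = 11 days remain (1872 is a leap year, so February has 29 days).
Then March (31), April (30), May (31): 31 + 30 + 31 = 92 days.
June 1–2, 1872: 2 days.
Total: 11 + 92 + 2 = 105 days.
105 is a multiple of 7, so 1872-02-18 falls on the same weekday: Sunday.

Sunday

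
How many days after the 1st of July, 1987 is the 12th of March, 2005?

6464

Day-of-year of July 1, 1987: 182.
Day-of-year of March 12, 2005: 71.
1987 has 365 days, so 365 − 182 = 183 days remain in 1987.
Full years 1988–2004: 12 common + 5 leap = 12×365 + 5×366 = 6210 days.
Total: 183 + 6210 + 71 = 6464 days.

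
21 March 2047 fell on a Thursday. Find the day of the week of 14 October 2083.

Day-of-year of March 21, 2047: 80.
Day-of-year of October 14, 2083: 287.
2047 has 365 days, so 365 − 80 = 285 days remain in 2047.
Full years 2048–2082: 26 common + 9 leap = 26×365 + 9×366 = 12784 days.
Total: 285 + 12784 + 287 = 13356 days.
13356 is a multiple of 7, so 14 October 2083 falls on the same weekday: Thursday.

Thursday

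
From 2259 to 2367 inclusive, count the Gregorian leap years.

Years divisible by 4: 2260, 2264, …, 2364 — 27 in all.
Of these, 2300 is divisible by 100 but not 400, so not leap.
Leap years: 27 − 1 = 26.

26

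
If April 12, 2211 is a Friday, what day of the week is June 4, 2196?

Saturday

Count forward from the earlier date (June 4, 2196) to the later (April 12, 2211):
Day-of-year of June 4, 2196: 156.
Day-of-year of April 12, 2211: 102.
2196 has 366 days, so 366 − 156 = 210 days remain in 2196.
Full years 2197–2210: 12 common + 2 leap = 12×365 + 2×366 = 5112 days.
Total: 210 + 5112 + 102 = 5424 days.
5424 mod 7 = 6, so 6 days before Friday is Saturday.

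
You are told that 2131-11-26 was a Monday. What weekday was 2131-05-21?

Monday

Count forward from the earlier date (May 21, 2131) to the later (November 26, 2131):
May 2131: 31 − 21 = 10 days remain.
Then June (30), July (31), August (31), September (30), October (31): 30 + 31 + 31 + 30 + 31 = 153 days.
November 1–26, 2131: 26 days.
Total: 10 + 153 + 26 = 189 days.
189 is a multiple of 7, so 2131-05-21 falls on the same weekday: Monday.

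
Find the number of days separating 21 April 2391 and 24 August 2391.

April 2391: 30 − 21 = 9 days remain.
Then May (31), June (30), July (31): 31 + 30 + 31 = 92 days.
August 1–24, 2391: 24 days.
Total: 9 + 92 + 24 = 125 days.

125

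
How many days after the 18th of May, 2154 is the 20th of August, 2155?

459

May 18, 2154 → May 18, 2155: 365 days.
May 2155: 31 − 18 = 13 days remain.
Then June (30), July (31): 30 + 31 = 61 days.
August 1–20, 2155: 20 days.
Residual: 94 days.
Total: 459 days.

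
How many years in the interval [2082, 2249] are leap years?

40

Years divisible by 4: 2084, 2088, …, 2248 — 42 in all.
Of these, 2100, 2200 are divisible by 100 but not 400, so not leap.
Leap years: 42 − 2 = 40.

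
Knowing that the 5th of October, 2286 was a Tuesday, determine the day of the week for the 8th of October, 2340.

Tuesday

Day-of-year of October 5, 2286: 278.
Day-of-year of October 8, 2340: 282.
2286 has 365 days, so 365 − 278 = 87 days remain in 2286.
Full years 2287–2339: 41 common + 12 leap = 41×365 + 12×366 = 19357 days.
Total: 87 + 19357 + 282 = 19726 days.
19726 is a multiple of 7, so the 8th of October, 2340 falls on the same weekday: Tuesday.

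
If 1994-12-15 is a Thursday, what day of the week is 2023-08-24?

Thursday

Day-of-year of December 15, 1994: 349.
Day-of-year of August 24, 2023: 236.
1994 has 365 days, so 365 − 349 = 16 days remain in 1994.
Full years 1995–2022: 21 common + 7 leap = 21×365 + 7×366 = 10227 days.
Total: 16 + 10227 + 236 = 10479 days.
10479 is a multiple of 7, so 2023-08-24 falls on the same weekday: Thursday.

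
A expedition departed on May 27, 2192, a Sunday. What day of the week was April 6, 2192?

Count forward from the earlier date (April 6, 2192) to the later (May 27, 2192):
April 2192: 30 − 6 = 24 days remain.
May 1–27, 2192: 27 days.
Total: 24 + 27 = 51 days.
51 mod 7 = 2, so 2 days before Sunday is Friday.

Friday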